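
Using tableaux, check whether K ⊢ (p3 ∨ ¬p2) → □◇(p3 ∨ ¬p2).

Invalid (countermodel exists)

Tableau for the negation ¬((p3 ∨ ¬p2) → □◇(p3 ∨ ¬p2)):
1. ¬((p3 ∨ ¬p2) → □◇(p3 ∨ ¬p2)), u
2. p3 ∨ ¬p2, u
3. ¬□◇(p3 ∨ ¬p2), u
4. ¬p2, u
5. ¬◇(p3 ∨ ¬p2), v
Accessibility: uRv
The negation has an open branch (countermodel exists).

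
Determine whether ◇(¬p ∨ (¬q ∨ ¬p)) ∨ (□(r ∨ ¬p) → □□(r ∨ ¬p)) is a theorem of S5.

Valid in S5

Tableau for the negation ¬(◇(¬p ∨ (¬q ∨ ¬p)) ∨ (□(r ∨ ¬p) → □□(r ∨ ¬p))):
1. ¬(◇(¬p ∨ (¬q ∨ ¬p)) ∨ (□(r ∨ ¬p) → □□(r ∨ ¬p))), w0
2. ¬◇(¬p ∨ (¬q ∨ ¬p)), w0   [¬∨-rule on 1]
3. ¬(□(r ∨ ¬p) → □□(r ∨ ¬p)), w0   [¬∨-rule on 1]
4. □(r ∨ ¬p), w0   [¬→-rule on 3]
5. ¬□□(r ∨ ¬p), w0   [¬→-rule on 3]
6. ¬(¬p ∨ (¬q ∨ ¬p)), w0   [¬◇-rule on 2 via w0Rw0]
7. p, w0   [¬∨-rule on 6]
8. ¬(¬q ∨ ¬p), w0   [¬∨-rule on 6]
9. q, w0   [¬∨-rule on 8]
10. r ∨ ¬p, w0   [□-rule on 4 via w0Rw0]
11. r, w0   [∨-rule on 10 (branches; this branch)]
12. ¬□(r ∨ ¬p), w1   [¬□-rule on 5: fresh world w1, w0Rw1]
13. ¬(¬p ∨ (¬q ∨ ¬p)), w1   [¬◇-rule on 2 via w0Rw1]
14. p, w1   [¬∨-rule on 13]
15. ¬(¬q ∨ ¬p), w1   [¬∨-rule on 13]
16. q, w1   [¬∨-rule on 15]
17. r ∨ ¬p, w1   [□-rule on 4 via w0Rw1]
18. r, w1   [∨-rule on 17 (branches; this branch)]
19. ¬(r ∨ ¬p), w2   [¬□-rule on 12: fresh world w2, w1Rw2]
20. ¬r, w2   [¬∨-rule on 19]
21. p, w2   [¬∨-rule on 19]
22. ¬(¬p ∨ (¬q ∨ ¬p)), w2   [¬◇-rule on 2 via w0Rw2]
23. ¬(¬q ∨ ¬p), w2   [¬∨-rule on 22]
24. q, w2   [¬∨-rule on 23]
25. r ∨ ¬p, w2   [□-rule on 4 via w0Rw2]
26. ¬p, w2   [∨-rule on 25 (branches; this branch)]
Accessibility: w0Rw0, w0Rw1, w0Rw2, w1Rw0, w1Rw1, w1Rw2, w2Rw0, w2Rw1, w2Rw2
Branch closes: p and ¬p both at w2.
Every branch of the negation's tableau closes; the branch above is one of them.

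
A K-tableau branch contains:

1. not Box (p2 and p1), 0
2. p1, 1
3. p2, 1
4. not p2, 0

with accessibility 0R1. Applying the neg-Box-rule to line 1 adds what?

a fresh world 2 with 0R2, and not (p2 and p1) at 2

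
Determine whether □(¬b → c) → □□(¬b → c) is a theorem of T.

Tableau for the negation ¬(□(¬b → c) → □□(¬b → c)):
1. ¬(□(¬b → c) → □□(¬b → c)), w0
2. □(¬b → c), w0
3. ¬□□(¬b → c), w0
4. ¬b → c, w0
5. c, w0
6. ¬□(¬b → c), w1
7. ¬b → c, w1
8. c, w1
9. ¬(¬b → c), w2
10. ¬b, w2
11. ¬c, w2
Accessibility: w0Rw0, w0Rw1, w1Rw1, w1Rw2, w2Rw2
The negation has an open branch (countermodel exists).

No, not valid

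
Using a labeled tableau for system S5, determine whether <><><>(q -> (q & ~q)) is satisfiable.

Yes, satisfiable

1. <><><>(q -> (q & ~q)), u
2. <><>(q -> (q & ~q)), v
3. <>(q -> (q & ~q)), w
4. q -> (q & ~q), x
5. ~q, x
Accessibility: uRu, uRv, uRw, uRx, vRu, vRv, vRw, vRx, wRu, wRv, wRw, wRx, xRu, xRv, xRw, xRx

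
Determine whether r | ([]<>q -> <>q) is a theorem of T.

Tableau for the negation ~(r | ([]<>q -> <>q)):
1. ~(r | ([]<>q -> <>q)), u
2. ~r, u   [~|-rule on 1]
3. ~([]<>q -> <>q), u   [~|-rule on 1]
4. []<>q, u   [~->-rule on 3]
5. ~<>q, u   [~->-rule on 3]
6. <>q, u   [[]-rule on 4 via uRu]
7. ~q, u   [~<>-rule on 5 via uRu]
8. q, v   [<>-rule on 6: fresh world v, uRv]
9. <>q, v   [[]-rule on 4 via uRv]
10. ~q, v   [~<>-rule on 5 via uRv]
Accessibility: uRu, uRv, vRv
Branch closes: q and ~q both at v.
All branches of the negation close; one closing branch shown above.

Valid in T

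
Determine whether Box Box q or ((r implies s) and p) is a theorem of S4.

Tableau for the negation not (Box Box q or ((r implies s) and p)):
1. not (Box Box q or ((r implies s) and p)), w0
2. not Box Box q, w0
3. not ((r implies s) and p), w0
4. not p, w0
5. not Box q, w1
6. not q, w2
Accessibility: w0Rw0, w0Rw1, w0Rw2, w1Rw1, w1Rw2, w2Rw2
The negation has an open branch (countermodel exists).

No, not valid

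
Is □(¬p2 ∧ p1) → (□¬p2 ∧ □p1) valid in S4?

Tableau for the negation ¬(□(¬p2 ∧ p1) → (□¬p2 ∧ □p1)):
1. ¬(□(¬p2 ∧ p1) → (□¬p2 ∧ □p1)), 0
2. □(¬p2 ∧ p1), 0   [¬→-rule on 1]
3. ¬(□¬p2 ∧ □p1), 0   [¬→-rule on 1]
4. ¬p2 ∧ p1, 0   [□-rule on 2 via 0R0]
5. ¬p2, 0   [∧-rule on 4]
6. p1, 0   [∧-rule on 4]
7. ¬□p1, 0   [¬∧-rule on 3 (branches; this branch)]
8. ¬p1, 1   [¬□-rule on 7: fresh world 1, 0R1]
9. ¬p2 ∧ p1, 1   [□-rule on 2 via 0R1]
10. ¬p2, 1   [∧-rule on 9]
11. p1, 1   [∧-rule on 9]
Accessibility: 0R0, 0R1, 1R1
Branch closes: p1 and ¬p1 both at 1.
Every branch of the negation's tableau closes; the branch above is one of them.

Yes, valid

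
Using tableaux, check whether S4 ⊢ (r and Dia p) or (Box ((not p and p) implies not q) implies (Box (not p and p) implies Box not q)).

Tableau for the negation not ((r and Dia p) or (Box ((not p and p) implies not q) implies (Box (not p and p) implies Box not q))):
1. not ((r and Dia p) or (Box ((not p and p) implies not q) implies (Box (not p and p) implies Box not q))), 0
2. not (r and Dia p), 0
3. not (Box ((not p and p) implies not q) implies (Box (not p and p) implies Box not q)), 0
4. Box ((not p and p) implies not q), 0
5. not (Box (not p and p) implies Box not q), 0
6. Box (not p and p), 0
7. not Box not q, 0
8. (not p and p) implies not q, 0
9. not p and p, 0
10. not p, 0
11. p, 0
Accessibility: 0R0
Branch closes: p and not p both at 0.
All branches of the negation close; one closing branch shown above.

Valid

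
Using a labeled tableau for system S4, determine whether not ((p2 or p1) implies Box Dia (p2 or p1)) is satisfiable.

1. not ((p2 or p1) implies Box Dia (p2 or p1)), w0
2. p2 or p1, w0
3. not Box Dia (p2 or p1), w0
4. p1, w0
5. not Dia (p2 or p1), w1
6. not (p2 or p1), w1
7. not p2, w1
8. not p1, w1
Accessibility: w0Rw0, w0Rw1, w1Rw1

Satisfiable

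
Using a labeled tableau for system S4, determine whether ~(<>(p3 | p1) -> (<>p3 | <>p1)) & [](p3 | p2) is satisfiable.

1. ~(<>(p3 | p1) -> (<>p3 | <>p1)) & [](p3 | p2), u
2. ~(<>(p3 | p1) -> (<>p3 | <>p1)), u   [&-rule on 1]
3. [](p3 | p2), u   [&-rule on 1]
4. <>(p3 | p1), u   [~->-rule on 2]
5. ~(<>p3 | <>p1), u   [~->-rule on 2]
6. ~<>p3, u   [~|-rule on 5]
7. ~<>p1, u   [~|-rule on 5]
8. p3 | p2, u   [[]-rule on 3 via uRu]
9. ~p3, u   [~<>-rule on 6 via uRu]
10. ~p1, u   [~<>-rule on 7 via uRu]
11. p2, u   [|-rule on 8 (branches; this branch)]
12. p3 | p1, v   [<>-rule on 4: fresh world v, uRv]
13. p3 | p2, v   [[]-rule on 3 via uRv]
14. ~p3, v   [~<>-rule on 6 via uRv]
15. ~p1, v   [~<>-rule on 7 via uRv]
16. p1, v   [|-rule on 12 (branches; this branch)]
Accessibility: uRu, uRv, vRv
Branch closes: p1 and ~p1 both at v.
All branches of the tableau close; one closing branch shown above.

Unsatisfiable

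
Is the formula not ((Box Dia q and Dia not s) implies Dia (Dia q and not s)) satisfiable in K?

1. not ((Box Dia q and Dia not s) implies Dia (Dia q and not s)), 0
2. Box Dia q and Dia not s, 0   [neg-implies-rule on 1]
3. not Dia (Dia q and not s), 0   [neg-implies-rule on 1]
4. Box Dia q, 0   [and-rule on 2]
5. Dia not s, 0   [and-rule on 2]
6. not s, 1   [Dia-rule on 5: fresh world 1, 0R1]
7. not (Dia q and not s), 1   [neg-Dia-rule on 3 via 0R1]
8. Dia q, 1   [Box-rule on 4 via 0R1]
9. not Dia q, 1   [neg-and-rule on 7 (branches; this branch)]
10. q, 2   [Dia-rule on 8: fresh world 2, 1R2]
11. not q, 2   [neg-Dia-rule on 9 via 1R2]
Accessibility: 0R1, 1R2
Branch closes: q and not q both at 2.
All branches of the tableau close; one closing branch shown above.

No, unsatisfiable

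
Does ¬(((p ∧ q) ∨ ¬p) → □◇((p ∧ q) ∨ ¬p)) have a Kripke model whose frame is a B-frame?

No, unsatisfiable

1. ¬(((p ∧ q) ∨ ¬p) → □◇((p ∧ q) ∨ ¬p)), u
2. (p ∧ q) ∨ ¬p, u   [¬→-rule on 1]
3. ¬□◇((p ∧ q) ∨ ¬p), u   [¬→-rule on 1]
4. p ∧ q, u   [∨-rule on 2 (branches; this branch)]
5. p, u   [∧-rule on 4]
6. q, u   [∧-rule on 4]
7. ¬◇((p ∧ q) ∨ ¬p), v   [¬□-rule on 3: fresh world v, uRv]
8. ¬((p ∧ q) ∨ ¬p), u   [¬◇-rule on 7 via vRu]
9. ¬(p ∧ q), u   [¬∨-rule on 8]
10. ¬((p ∧ q) ∨ ¬p), v   [¬◇-rule on 7 via vRv]
11. ¬(p ∧ q), v   [¬∨-rule on 10]
12. p, v   [¬∨-rule on 10]
13. ¬q, u   [¬∧-rule on 9 (branches; this branch)]
Accessibility: uRu, uRv, vRu, vRv
Branch closes: q and ¬q both at u.
All branches of the tableau close; one closing branch shown above.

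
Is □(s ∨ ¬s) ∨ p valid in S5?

Tableau for the negation ¬(□(s ∨ ¬s) ∨ p):
1. ¬(□(s ∨ ¬s) ∨ p), w0
2. ¬□(s ∨ ¬s), w0   [¬∨-rule on 1]
3. ¬p, w0   [¬∨-rule on 1]
4. ¬(s ∨ ¬s), w1   [¬□-rule on 2: fresh world w1, w0Rw1]
5. ¬s, w1   [¬∨-rule on 4]
6. s, w1   [¬∨-rule on 4]
Accessibility: w0Rw0, w0Rw1, w1Rw0, w1Rw1
Branch closes: s and ¬s both at w1.
Every branch of the negation's tableau closes; the branch above is one of them.

Valid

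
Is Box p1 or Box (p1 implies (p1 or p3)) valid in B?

Tableau for the negation not (Box p1 or Box (p1 implies (p1 or p3))):
1. not (Box p1 or Box (p1 implies (p1 or p3))), 0
2. not Box p1, 0
3. not Box (p1 implies (p1 or p3)), 0
4. not p1, 1
5. not (p1 implies (p1 or p3)), 2
6. p1, 2
7. not (p1 or p3), 2
8. not p1, 2
9. not p3, 2
Accessibility: 0R0, 0R1, 0R2, 1R0, 1R1, 2R0, 2R2
Branch closes: p1 and not p1 both at 2.
Every branch of the negation's tableau closes; the branch above is one of them.

Valid in B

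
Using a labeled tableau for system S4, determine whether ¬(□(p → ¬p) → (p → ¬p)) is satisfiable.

1. ¬(□(p → ¬p) → (p → ¬p)), 0
2. □(p → ¬p), 0
3. ¬(p → ¬p), 0
4. p, 0
5. p → ¬p, 0
6. ¬p, 0
Accessibility: 0R0
Branch closes: p and ¬p both at 0.
(One branch shown.) All branches close.

Unsatisfiable (every branch closes)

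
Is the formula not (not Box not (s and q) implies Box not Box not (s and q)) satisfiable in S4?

Satisfiable

1. not (not Box not (s and q) implies Box not Box not (s and q)), u
2. not Box not (s and q), u
3. not Box not Box not (s and q), u
4. s and q, v
5. s, v
6. q, v
7. Box not (s and q), w
8. not (s and q), w
9. not q, w
Accessibility: uRu, uRv, uRw, vRv, wRw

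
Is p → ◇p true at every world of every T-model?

Tableau for the negation ¬(p → ◇p):
1. ¬(p → ◇p), 0
2. p, 0   [¬→-rule on 1]
3. ¬◇p, 0   [¬→-rule on 1]
4. ¬p, 0   [¬◇-rule on 3 via 0R0]
Accessibility: 0R0
Branch closes: p and ¬p both at 0.
Every branch of the negation's tableau closes; the branch above is one of them.

Valid in T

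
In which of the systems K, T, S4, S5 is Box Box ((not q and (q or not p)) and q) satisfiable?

K

T-tableau for the formula:
1. Box Box ((not q and (q or not p)) and q), w0
2. Box ((not q and (q or not p)) and q), w0
3. (not q and (q or not p)) and q, w0
4. not q and (q or not p), w0
5. q, w0
6. not q, w0
7. q or not p, w0
Accessibility: w0Rw0
Branch closes: q and not q both at w0.
Every branch closes (one shown): unsatisfiable in T, hence also in S4, S5 (every S4/S5-frame is a T-frame).
K-tableau for the formula:
1. Box Box ((not q and (q or not p)) and q), w0
Complete open branch: satisfiable in K.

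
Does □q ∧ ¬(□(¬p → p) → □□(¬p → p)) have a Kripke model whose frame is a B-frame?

1. □q ∧ ¬(□(¬p → p) → □□(¬p → p)), u
2. □q, u
3. ¬(□(¬p → p) → □□(¬p → p)), u
4. □(¬p → p), u
5. ¬□□(¬p → p), u
6. q, u
7. ¬p → p, u
8. p, u
9. ¬□(¬p → p), v
10. q, v
11. ¬p → p, v
12. p, v
13. ¬(¬p → p), w
14. ¬p, w
Accessibility: uRu, uRv, vRu, vRv, vRw, wRv, wRw

Satisfiable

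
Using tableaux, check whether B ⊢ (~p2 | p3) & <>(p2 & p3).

Tableau for the negation ~((~p2 | p3) & <>(p2 & p3)):
1. ~((~p2 | p3) & <>(p2 & p3)), 0
2. ~<>(p2 & p3), 0
3. ~(p2 & p3), 0
4. ~p3, 0
Accessibility: 0R0
The negation has an open branch (countermodel exists).

No, not valid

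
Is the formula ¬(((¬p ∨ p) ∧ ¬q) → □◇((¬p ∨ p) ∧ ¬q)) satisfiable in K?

1. ¬(((¬p ∨ p) ∧ ¬q) → □◇((¬p ∨ p) ∧ ¬q)), u
2. (¬p ∨ p) ∧ ¬q, u
3. ¬□◇((¬p ∨ p) ∧ ¬q), u
4. ¬p ∨ p, u
5. ¬q, u
6. p, u
7. ¬◇((¬p ∨ p) ∧ ¬q), v
Accessibility: uRv

Satisfiable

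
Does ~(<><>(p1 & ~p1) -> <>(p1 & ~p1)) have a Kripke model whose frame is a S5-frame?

Unsatisfiable (every branch closes)

1. ~(<><>(p1 & ~p1) -> <>(p1 & ~p1)), w0
2. <><>(p1 & ~p1), w0   [~->-rule on 1]
3. ~<>(p1 & ~p1), w0   [~->-rule on 1]
4. ~(p1 & ~p1), w0   [~<>-rule on 3 via w0Rw0]
5. p1, w0   [~&-rule on 4 (branches; this branch)]
6. <>(p1 & ~p1), w1   [<>-rule on 2: fresh world w1, w0Rw1]
7. ~(p1 & ~p1), w1   [~<>-rule on 3 via w0Rw1]
8. p1, w1   [~&-rule on 7 (branches; this branch)]
9. p1 & ~p1, w2   [<>-rule on 6: fresh world w2, w1Rw2]
10. p1, w2   [&-rule on 9]
11. ~p1, w2   [&-rule on 9]
Accessibility: w0Rw0, w0Rw1, w0Rw2, w1Rw0, w1Rw1, w1Rw2, w2Rw0, w2Rw1, w2Rw2
Branch closes: p1 and ~p1 both at w2.
Every branch closes; the branch above is one of them.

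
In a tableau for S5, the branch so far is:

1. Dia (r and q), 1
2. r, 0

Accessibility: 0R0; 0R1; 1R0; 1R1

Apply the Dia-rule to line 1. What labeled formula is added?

a fresh world 2 with 1R2, and r and q at 2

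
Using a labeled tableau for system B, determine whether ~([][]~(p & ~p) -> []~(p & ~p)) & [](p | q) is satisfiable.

No, unsatisfiable

1. ~([][]~(p & ~p) -> []~(p & ~p)) & [](p | q), w0
2. ~([][]~(p & ~p) -> []~(p & ~p)), w0
3. [](p | q), w0
4. [][]~(p & ~p), w0
5. ~[]~(p & ~p), w0
6. p | q, w0
7. []~(p & ~p), w0
8. ~(p & ~p), w0
9. q, w0
10. p, w0
11. p & ~p, w1
12. p, w1
13. ~p, w1
Accessibility: w0Rw0, w0Rw1, w1Rw0, w1Rw1
Branch closes: p and ~p both at w1.
(One branch shown.) All branches close.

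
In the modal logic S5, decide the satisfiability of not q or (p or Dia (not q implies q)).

Satisfiable (open branch found)

1. not q or (p or Dia (not q implies q)), u
2. p or Dia (not q implies q), u   [or-rule on 1 (branches; this branch)]
3. Dia (not q implies q), u   [or-rule on 2 (branches; this branch)]
4. not q implies q, v   [Dia-rule on 3: fresh world v, uRv]
5. q, v   [implies-rule on 4 (branches; this branch)]
Accessibility: uRu, uRv, vRu, vRv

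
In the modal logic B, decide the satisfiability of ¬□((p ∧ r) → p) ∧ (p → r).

1. ¬□((p ∧ r) → p) ∧ (p → r), w0
2. ¬□((p ∧ r) → p), w0
3. p → r, w0
4. r, w0
5. ¬((p ∧ r) → p), w1
6. p ∧ r, w1
7. ¬p, w1
8. p, w1
9. r, w1
Accessibility: w0Rw0, w0Rw1, w1Rw0, w1Rw1
Branch closes: p and ¬p both at w1.
(One branch shown.) All branches close.

Unsatisfiable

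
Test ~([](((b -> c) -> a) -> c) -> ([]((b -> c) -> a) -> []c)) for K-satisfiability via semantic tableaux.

Unsatisfiable (every branch closes)

1. ~([](((b -> c) -> a) -> c) -> ([]((b -> c) -> a) -> []c)), 0
2. [](((b -> c) -> a) -> c), 0
3. ~([]((b -> c) -> a) -> []c), 0
4. []((b -> c) -> a), 0
5. ~[]c, 0
6. ~c, 1
7. ((b -> c) -> a) -> c, 1
8. (b -> c) -> a, 1
9. ~((b -> c) -> a), 1
10. b -> c, 1
11. ~a, 1
12. ~(b -> c), 1
13. b, 1
14. c, 1
Accessibility: 0R1
Branch closes: c and ~c both at 1.
(One branch shown.) All branches close.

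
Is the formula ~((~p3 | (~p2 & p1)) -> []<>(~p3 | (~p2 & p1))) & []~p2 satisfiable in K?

Satisfiable

1. ~((~p3 | (~p2 & p1)) -> []<>(~p3 | (~p2 & p1))) & []~p2, 0
2. ~((~p3 | (~p2 & p1)) -> []<>(~p3 | (~p2 & p1))), 0
3. []~p2, 0
4. ~p3 | (~p2 & p1), 0
5. ~[]<>(~p3 | (~p2 & p1)), 0
6. ~p2 & p1, 0
7. ~p2, 0
8. p1, 0
9. ~<>(~p3 | (~p2 & p1)), 1
10. ~p2, 1
Accessibility: 0R1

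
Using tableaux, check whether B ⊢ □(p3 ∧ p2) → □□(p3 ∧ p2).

Tableau for the negation ¬(□(p3 ∧ p2) → □□(p3 ∧ p2)):
1. ¬(□(p3 ∧ p2) → □□(p3 ∧ p2)), w0
2. □(p3 ∧ p2), w0   [¬→-rule on 1]
3. ¬□□(p3 ∧ p2), w0   [¬→-rule on 1]
4. p3 ∧ p2, w0   [□-rule on 2 via w0Rw0]
5. p3, w0   [∧-rule on 4]
6. p2, w0   [∧-rule on 4]
7. ¬□(p3 ∧ p2), w1   [¬□-rule on 3: fresh world w1, w0Rw1]
8. p3 ∧ p2, w1   [□-rule on 2 via w0Rw1]
9. p3, w1   [∧-rule on 8]
10. p2, w1   [∧-rule on 8]
11. ¬(p3 ∧ p2), w2   [¬□-rule on 7: fresh world w2, w1Rw2]
12. ¬p2, w2   [¬∧-rule on 11 (branches; this branch)]
Accessibility: w0Rw0, w0Rw1, w1Rw0, w1Rw1, w1Rw2, w2Rw1, w2Rw2
The negation has an open branch (countermodel exists).

No, not valid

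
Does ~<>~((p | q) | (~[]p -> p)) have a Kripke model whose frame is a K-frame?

Satisfiable (open branch found)

1. ~<>~((p | q) | (~[]p -> p)), u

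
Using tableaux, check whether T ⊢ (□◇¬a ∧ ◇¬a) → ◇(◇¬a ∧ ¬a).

Tableau for the negation ¬((□◇¬a ∧ ◇¬a) → ◇(◇¬a ∧ ¬a)):
1. ¬((□◇¬a ∧ ◇¬a) → ◇(◇¬a ∧ ¬a)), w0
2. □◇¬a ∧ ◇¬a, w0   [¬→-rule on 1]
3. ¬◇(◇¬a ∧ ¬a), w0   [¬→-rule on 1]
4. □◇¬a, w0   [∧-rule on 2]
5. ◇¬a, w0   [∧-rule on 2]
6. ¬(◇¬a ∧ ¬a), w0   [¬◇-rule on 3 via w0Rw0]
7. a, w0   [¬∧-rule on 6 (branches; this branch)]
8. ¬a, w1   [◇-rule on 5: fresh world w1, w0Rw1]
9. ¬(◇¬a ∧ ¬a), w1   [¬◇-rule on 3 via w0Rw1]
10. ◇¬a, w1   [□-rule on 4 via w0Rw1]
11. ¬◇¬a, w1   [¬∧-rule on 9 (branches; this branch)]
12. a, w1   [¬◇-rule on 11 via w1Rw1]
Accessibility: w0Rw0, w0Rw1, w1Rw1
Branch closes: a and ¬a both at w1.
Every branch of the negation's tableau closes; the branch above is one of them.

Valid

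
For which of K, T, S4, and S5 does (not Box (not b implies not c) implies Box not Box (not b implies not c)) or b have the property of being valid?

S5

S5-tableau for the negation not ((not Box (not b implies not c) implies Box not Box (not b implies not c)) or b):
1. not ((not Box (not b implies not c) implies Box not Box (not b implies not c)) or b), 0
2. not (not Box (not b implies not c) implies Box not Box (not b implies not c)), 0
3. not b, 0
4. not Box (not b implies not c), 0
5. not Box not Box (not b implies not c), 0
6. not (not b implies not c), 1
7. not b, 1
8. c, 1
9. Box (not b implies not c), 2
10. not b implies not c, 0
11. not b implies not c, 1
12. not b implies not c, 2
13. not c, 0
14. not c, 1
Accessibility: 0R0, 0R1, 0R2, 1R0, 1R1, 1R2, 2R0, 2R1, 2R2
Branch closes: c and not c both at 1.
Every branch closes (one shown): valid in S5.
S4-tableau for the negation not ((not Box (not b implies not c) implies Box not Box (not b implies not c)) or b):
1. not ((not Box (not b implies not c) implies Box not Box (not b implies not c)) or b), 0
2. not (not Box (not b implies not c) implies Box not Box (not b implies not c)), 0
3. not b, 0
4. not Box (not b implies not c), 0
5. not Box not Box (not b implies not c), 0
6. not (not b implies not c), 1
7. not b, 1
8. c, 1
9. Box (not b implies not c), 2
10. not b implies not c, 2
11. not c, 2
Accessibility: 0R0, 0R1, 0R2, 1R1, 2R2
Complete open branch: countermodel on an S4-frame, so not valid in S4, nor in K, T (the same frame is also a K-frame and a T-frame).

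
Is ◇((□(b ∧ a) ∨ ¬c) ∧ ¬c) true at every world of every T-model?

Invalid (countermodel exists)

Tableau for the negation ¬◇((□(b ∧ a) ∨ ¬c) ∧ ¬c):
1. ¬◇((□(b ∧ a) ∨ ¬c) ∧ ¬c), 0
2. ¬((□(b ∧ a) ∨ ¬c) ∧ ¬c), 0
3. c, 0
Accessibility: 0R0
The negation has an open branch (countermodel exists).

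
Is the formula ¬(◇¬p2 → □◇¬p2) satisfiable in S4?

Yes, satisfiable

1. ¬(◇¬p2 → □◇¬p2), u
2. ◇¬p2, u   [¬→-rule on 1]
3. ¬□◇¬p2, u   [¬→-rule on 1]
4. ¬p2, v   [◇-rule on 2: fresh world v, uRv]
5. ¬◇¬p2, w   [¬□-rule on 3: fresh world w, uRw]
6. p2, w   [¬◇-rule on 5 via wRw]
Accessibility: uRu, uRv, uRw, vRv, wRw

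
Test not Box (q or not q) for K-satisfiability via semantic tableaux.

1. not Box (q or not q), 0
2. not (q or not q), 1
3. not q, 1
4. q, 1
Accessibility: 0R1
Branch closes: q and not q both at 1.
(One branch shown.) All branches close.

No, unsatisfiable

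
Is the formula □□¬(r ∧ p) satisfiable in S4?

Satisfiable (open branch found)

1. □□¬(r ∧ p), 0
2. □¬(r ∧ p), 0   [□-rule on 1 via 0R0]
3. ¬(r ∧ p), 0   [□-rule on 2 via 0R0]
4. ¬p, 0   [¬∧-rule on 3 (branches; this branch)]
Accessibility: 0R0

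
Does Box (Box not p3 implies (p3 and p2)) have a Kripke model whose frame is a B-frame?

Satisfiable (open branch found)

1. Box (Box not p3 implies (p3 and p2)), w0
2. Box not p3 implies (p3 and p2), w0   [Box-rule on 1 via w0Rw0]
3. p3 and p2, w0   [implies-rule on 2 (branches; this branch)]
4. p3, w0   [and-rule on 3]
5. p2, w0   [and-rule on 3]
Accessibility: w0Rw0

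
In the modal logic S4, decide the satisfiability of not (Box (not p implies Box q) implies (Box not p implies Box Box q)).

1. not (Box (not p implies Box q) implies (Box not p implies Box Box q)), 0
2. Box (not p implies Box q), 0
3. not (Box not p implies Box Box q), 0
4. Box not p, 0
5. not Box Box q, 0
6. not p implies Box q, 0
7. not p, 0
8. Box q, 0
9. q, 0
10. not Box q, 1
11. not p implies Box q, 1
12. not p, 1
13. q, 1
14. Box q, 1
15. not q, 2
16. not p implies Box q, 2
17. not p, 2
18. q, 2
Accessibility: 0R0, 0R1, 0R2, 1R1, 1R2, 2R2
Branch closes: q and not q both at 2.
(One branch shown.) All branches close.

Unsatisfiable (every branch closes)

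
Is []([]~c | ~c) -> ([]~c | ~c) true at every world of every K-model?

Not valid

Tableau for the negation ~([]([]~c | ~c) -> ([]~c | ~c)):
1. ~([]([]~c | ~c) -> ([]~c | ~c)), w0
2. []([]~c | ~c), w0   [~->-rule on 1]
3. ~([]~c | ~c), w0   [~->-rule on 1]
4. ~[]~c, w0   [~|-rule on 3]
5. c, w0   [~|-rule on 3]
6. c, w1   [~[]-rule on 4: fresh world w1, w0Rw1]
7. []~c | ~c, w1   [[]-rule on 2 via w0Rw1]
8. []~c, w1   [|-rule on 7 (branches; this branch)]
Accessibility: w0Rw1
The negation has an open branch (countermodel exists).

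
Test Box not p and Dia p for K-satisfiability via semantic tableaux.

Unsatisfiable

1. Box not p and Dia p, w0
2. Box not p, w0
3. Dia p, w0
4. p, w1
5. not p, w1
Accessibility: w0Rw1
Branch closes: p and not p both at w1.
(One branch shown.) All branches close.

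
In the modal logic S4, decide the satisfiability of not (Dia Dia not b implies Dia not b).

1. not (Dia Dia not b implies Dia not b), 0
2. Dia Dia not b, 0   [neg-implies-rule on 1]
3. not Dia not b, 0   [neg-implies-rule on 1]
4. b, 0   [neg-Dia-rule on 3 via 0R0]
5. Dia not b, 1   [Dia-rule on 2: fresh world 1, 0R1]
6. b, 1   [neg-Dia-rule on 3 via 0R1]
7. not b, 2   [Dia-rule on 5: fresh world 2, 1R2]
8. b, 2   [neg-Dia-rule on 3 via 0R2]
Accessibility: 0R0, 0R1, 0R2, 1R1, 1R2, 2R2
Branch closes: b and not b both at 2.
(One branch shown.) All branches close.

Unsatisfiable (every branch closes)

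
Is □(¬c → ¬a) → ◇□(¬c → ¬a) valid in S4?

Tableau for the negation ¬(□(¬c → ¬a) → ◇□(¬c → ¬a)):
1. ¬(□(¬c → ¬a) → ◇□(¬c → ¬a)), u
2. □(¬c → ¬a), u
3. ¬◇□(¬c → ¬a), u
4. ¬c → ¬a, u
5. ¬□(¬c → ¬a), u
6. ¬a, u
7. ¬(¬c → ¬a), v
8. ¬c, v
9. a, v
10. ¬c → ¬a, v
11. ¬□(¬c → ¬a), v
12. ¬a, v
Accessibility: uRu, uRv, vRv
Branch closes: a and ¬a both at v.
All branches of the negation close; one closing branch shown above.

Valid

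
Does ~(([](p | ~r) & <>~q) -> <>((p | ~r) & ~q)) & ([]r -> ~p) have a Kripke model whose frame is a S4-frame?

Unsatisfiable

1. ~(([](p | ~r) & <>~q) -> <>((p | ~r) & ~q)) & ([]r -> ~p), u
2. ~(([](p | ~r) & <>~q) -> <>((p | ~r) & ~q)), u
3. []r -> ~p, u
4. [](p | ~r) & <>~q, u
5. ~<>((p | ~r) & ~q), u
6. [](p | ~r), u
7. <>~q, u
8. ~((p | ~r) & ~q), u
9. p | ~r, u
10. ~p, u
11. q, u
12. ~r, u
13. ~q, v
14. ~((p | ~r) & ~q), v
15. p | ~r, v
16. ~(p | ~r), v
17. ~p, v
18. r, v
19. ~r, v
Accessibility: uRu, uRv, vRv
Branch closes: r and ~r both at v.
Every branch closes; the branch above is one of them.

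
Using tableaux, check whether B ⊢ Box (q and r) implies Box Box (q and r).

No, not valid

Tableau for the negation not (Box (q and r) implies Box Box (q and r)):
1. not (Box (q and r) implies Box Box (q and r)), u
2. Box (q and r), u
3. not Box Box (q and r), u
4. q and r, u
5. q, u
6. r, u
7. not Box (q and r), v
8. q and r, v
9. q, v
10. r, v
11. not (q and r), w
12. not r, w
Accessibility: uRu, uRv, vRu, vRv, vRw, wRv, wRw
The negation has an open branch (countermodel exists).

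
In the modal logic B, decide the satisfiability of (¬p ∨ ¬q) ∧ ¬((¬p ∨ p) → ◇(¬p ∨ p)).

No, unsatisfiable

1. (¬p ∨ ¬q) ∧ ¬((¬p ∨ p) → ◇(¬p ∨ p)), 0
2. ¬p ∨ ¬q, 0
3. ¬((¬p ∨ p) → ◇(¬p ∨ p)), 0
4. ¬p ∨ p, 0
5. ¬◇(¬p ∨ p), 0
6. ¬(¬p ∨ p), 0
7. p, 0
8. ¬p, 0
Accessibility: 0R0
Branch closes: p and ¬p both at 0.
(One branch shown.) All branches close.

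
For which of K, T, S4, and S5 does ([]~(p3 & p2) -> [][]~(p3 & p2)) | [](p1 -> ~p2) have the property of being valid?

S4, S5

S4-tableau for the negation ~(([]~(p3 & p2) -> [][]~(p3 & p2)) | [](p1 -> ~p2)):
1. ~(([]~(p3 & p2) -> [][]~(p3 & p2)) | [](p1 -> ~p2)), u
2. ~([]~(p3 & p2) -> [][]~(p3 & p2)), u
3. ~[](p1 -> ~p2), u
4. []~(p3 & p2), u
5. ~[][]~(p3 & p2), u
6. ~(p3 & p2), u
7. ~p2, u
8. ~(p1 -> ~p2), v
9. p1, v
10. p2, v
11. ~(p3 & p2), v
12. ~p3, v
13. ~[]~(p3 & p2), w
14. ~(p3 & p2), w
15. ~p2, w
16. p3 & p2, x
17. p3, x
18. p2, x
19. ~(p3 & p2), x
20. ~p2, x
Accessibility: uRu, uRv, uRw, uRx, vRv, wRw, wRx, xRx
Branch closes: p2 and ~p2 both at x.
Every branch closes (one shown): valid in S4, hence also in S5 (every theorem of S4 is a theorem of S5).
T-tableau for the negation ~(([]~(p3 & p2) -> [][]~(p3 & p2)) | [](p1 -> ~p2)):
1. ~(([]~(p3 & p2) -> [][]~(p3 & p2)) | [](p1 -> ~p2)), u
2. ~([]~(p3 & p2) -> [][]~(p3 & p2)), u
3. ~[](p1 -> ~p2), u
4. []~(p3 & p2), u
5. ~[][]~(p3 & p2), u
6. ~(p3 & p2), u
7. ~p2, u
8. ~(p1 -> ~p2), v
9. p1, v
10. p2, v
11. ~(p3 & p2), v
12. ~p3, v
13. ~[]~(p3 & p2), w
14. ~(p3 & p2), w
15. ~p2, w
16. p3 & p2, x
17. p3, x
18. p2, x
Accessibility: uRu, uRv, uRw, vRv, wRw, wRx, xRx
Complete open branch: countermodel on a T-frame, so not valid in T, nor in K (the same frame is also a K-frame).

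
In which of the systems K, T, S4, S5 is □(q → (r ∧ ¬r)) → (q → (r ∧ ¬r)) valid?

K-tableau for the negation ¬(□(q → (r ∧ ¬r)) → (q → (r ∧ ¬r))):
1. ¬(□(q → (r ∧ ¬r)) → (q → (r ∧ ¬r))), 0
2. □(q → (r ∧ ¬r)), 0   [¬→-rule on 1]
3. ¬(q → (r ∧ ¬r)), 0   [¬→-rule on 1]
4. q, 0   [¬→-rule on 3]
5. ¬(r ∧ ¬r), 0   [¬→-rule on 3]
6. r, 0   [¬∧-rule on 5 (branches; this branch)]
Complete open branch: countermodel on a K-frame, so not valid in K.
T-tableau for the negation ¬(□(q → (r ∧ ¬r)) → (q → (r ∧ ¬r))):
1. ¬(□(q → (r ∧ ¬r)) → (q → (r ∧ ¬r))), 0
2. □(q → (r ∧ ¬r)), 0   [¬→-rule on 1]
3. ¬(q → (r ∧ ¬r)), 0   [¬→-rule on 1]
4. q, 0   [¬→-rule on 3]
5. ¬(r ∧ ¬r), 0   [¬→-rule on 3]
6. q → (r ∧ ¬r), 0   [□-rule on 2 via 0R0]
7. r, 0   [¬∧-rule on 5 (branches; this branch)]
8. r ∧ ¬r, 0   [→-rule on 6 (branches; this branch)]
9. ¬r, 0   [∧-rule on 8]
Accessibility: 0R0
Branch closes: r and ¬r both at 0.
Every branch closes (one shown): valid in T, hence also in S4, S5 (every theorem of T is a theorem of S4 and S5).

T, S4, S5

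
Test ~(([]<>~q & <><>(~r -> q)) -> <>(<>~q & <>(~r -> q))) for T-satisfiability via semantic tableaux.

1. ~(([]<>~q & <><>(~r -> q)) -> <>(<>~q & <>(~r -> q))), w0
2. []<>~q & <><>(~r -> q), w0   [~->-rule on 1]
3. ~<>(<>~q & <>(~r -> q)), w0   [~->-rule on 1]
4. []<>~q, w0   [&-rule on 2]
5. <><>(~r -> q), w0   [&-rule on 2]
6. ~(<>~q & <>(~r -> q)), w0   [~<>-rule on 3 via w0Rw0]
7. <>~q, w0   [[]-rule on 4 via w0Rw0]
8. ~<>(~r -> q), w0   [~&-rule on 6 (branches; this branch)]
9. ~(~r -> q), w0   [~<>-rule on 8 via w0Rw0]
10. ~r, w0   [~->-rule on 9]
11. ~q, w0   [~->-rule on 9]
12. <>(~r -> q), w1   [<>-rule on 5: fresh world w1, w0Rw1]
13. ~(<>~q & <>(~r -> q)), w1   [~<>-rule on 3 via w0Rw1]
14. <>~q, w1   [[]-rule on 4 via w0Rw1]
15. ~(~r -> q), w1   [~<>-rule on 8 via w0Rw1]
16. ~r, w1   [~->-rule on 15]
17. ~q, w1   [~->-rule on 15]
18. ~<>(~r -> q), w1   [~&-rule on 13 (branches; this branch)]
19. ~q, w2   [<>-rule on 7: fresh world w2, w0Rw2]
20. ~(<>~q & <>(~r -> q)), w2   [~<>-rule on 3 via w0Rw2]
21. <>~q, w2   [[]-rule on 4 via w0Rw2]
22. ~(~r -> q), w2   [~<>-rule on 8 via w0Rw2]
23. ~r, w2   [~->-rule on 22]
24. ~<>(~r -> q), w2   [~&-rule on 20 (branches; this branch)]
25. ~r -> q, w3   [<>-rule on 12: fresh world w3, w1Rw3]
26. ~(~r -> q), w3   [~<>-rule on 18 via w1Rw3]
27. ~r, w3   [~->-rule on 26]
28. ~q, w3   [~->-rule on 26]
29. q, w3   [->-rule on 25 (branches; this branch)]
Accessibility: w0Rw0, w0Rw1, w0Rw2, w1Rw1, w1Rw3, w2Rw2, w3Rw3
Branch closes: q and ~q both at w3.
(One branch shown.) All branches close.

Unsatisfiable (every branch closes)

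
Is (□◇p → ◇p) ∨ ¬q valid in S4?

Yes, valid

Tableau for the negation ¬((□◇p → ◇p) ∨ ¬q):
1. ¬((□◇p → ◇p) ∨ ¬q), w0
2. ¬(□◇p → ◇p), w0
3. q, w0
4. □◇p, w0
5. ¬◇p, w0
6. ◇p, w0
7. ¬p, w0
8. p, w1
9. ◇p, w1
10. ¬p, w1
Accessibility: w0Rw0, w0Rw1, w1Rw1
Branch closes: p and ¬p both at w1.
Every branch of the negation's tableau closes; the branch above is one of them.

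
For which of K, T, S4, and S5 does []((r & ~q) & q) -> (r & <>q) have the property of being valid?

T-tableau for the negation ~([]((r & ~q) & q) -> (r & <>q)):
1. ~([]((r & ~q) & q) -> (r & <>q)), 0
2. []((r & ~q) & q), 0
3. ~(r & <>q), 0
4. (r & ~q) & q, 0
5. r & ~q, 0
6. q, 0
7. r, 0
8. ~q, 0
Accessibility: 0R0
Branch closes: q and ~q both at 0.
Every branch closes (one shown): valid in T, hence also in S4, S5 (every theorem of T is a theorem of S4 and S5).
K-tableau for the negation ~([]((r & ~q) & q) -> (r & <>q)):
1. ~([]((r & ~q) & q) -> (r & <>q)), 0
2. []((r & ~q) & q), 0
3. ~(r & <>q), 0
4. ~<>q, 0
Complete open branch: countermodel on a K-frame, so not valid in K.

T, S4, S5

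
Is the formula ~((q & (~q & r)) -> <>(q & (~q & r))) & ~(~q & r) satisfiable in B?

Unsatisfiable

1. ~((q & (~q & r)) -> <>(q & (~q & r))) & ~(~q & r), 0
2. ~((q & (~q & r)) -> <>(q & (~q & r))), 0   [&-rule on 1]
3. ~(~q & r), 0   [&-rule on 1]
4. q & (~q & r), 0   [~->-rule on 2]
5. ~<>(q & (~q & r)), 0   [~->-rule on 2]
6. q, 0   [&-rule on 4]
7. ~q & r, 0   [&-rule on 4]
8. ~q, 0   [&-rule on 7]
9. r, 0   [&-rule on 7]
Accessibility: 0R0
Branch closes: q and ~q both at 0.
Every branch closes; the branch above is one of them.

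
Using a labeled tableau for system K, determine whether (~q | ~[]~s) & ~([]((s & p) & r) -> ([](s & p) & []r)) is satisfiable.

1. (~q | ~[]~s) & ~([]((s & p) & r) -> ([](s & p) & []r)), u
2. ~q | ~[]~s, u   [&-rule on 1]
3. ~([]((s & p) & r) -> ([](s & p) & []r)), u   [&-rule on 1]
4. []((s & p) & r), u   [~->-rule on 3]
5. ~([](s & p) & []r), u   [~->-rule on 3]
6. ~[]~s, u   [|-rule on 2 (branches; this branch)]
7. ~[](s & p), u   [~&-rule on 5 (branches; this branch)]
8. s, v   [~[]-rule on 6: fresh world v, uRv]
9. (s & p) & r, v   [[]-rule on 4 via uRv]
10. s & p, v   [&-rule on 9]
11. r, v   [&-rule on 9]
12. p, v   [&-rule on 10]
13. ~(s & p), w   [~[]-rule on 7: fresh world w, uRw]
14. (s & p) & r, w   [[]-rule on 4 via uRw]
15. s & p, w   [&-rule on 14]
16. r, w   [&-rule on 14]
17. s, w   [&-rule on 15]
18. p, w   [&-rule on 15]
19. ~p, w   [~&-rule on 13 (branches; this branch)]
Accessibility: uRv, uRw
Branch closes: p and ~p both at w.
(One branch shown.) All branches close.

No, unsatisfiable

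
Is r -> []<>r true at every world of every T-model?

Tableau for the negation ~(r -> []<>r):
1. ~(r -> []<>r), u
2. r, u   [~->-rule on 1]
3. ~[]<>r, u   [~->-rule on 1]
4. ~<>r, v   [~[]-rule on 3: fresh world v, uRv]
5. ~r, v   [~<>-rule on 4 via vRv]
Accessibility: uRu, uRv, vRv
The negation has an open branch (countermodel exists).

No, not valid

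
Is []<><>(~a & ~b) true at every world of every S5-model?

Tableau for the negation ~[]<><>(~a & ~b):
1. ~[]<><>(~a & ~b), 0
2. ~<><>(~a & ~b), 1   [~[]-rule on 1: fresh world 1, 0R1]
3. ~<>(~a & ~b), 0   [~<>-rule on 2 via 1R0]
4. ~<>(~a & ~b), 1   [~<>-rule on 2 via 1R1]
5. ~(~a & ~b), 0   [~<>-rule on 3 via 0R0]
6. ~(~a & ~b), 1   [~<>-rule on 3 via 0R1]
7. b, 0   [~&-rule on 5 (branches; this branch)]
8. b, 1   [~&-rule on 6 (branches; this branch)]
Accessibility: 0R0, 0R1, 1R0, 1R1
The negation has an open branch (countermodel exists).

Not valid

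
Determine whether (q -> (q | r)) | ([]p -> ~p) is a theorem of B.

Tableau for the negation ~((q -> (q | r)) | ([]p -> ~p)):
1. ~((q -> (q | r)) | ([]p -> ~p)), u
2. ~(q -> (q | r)), u
3. ~([]p -> ~p), u
4. q, u
5. ~(q | r), u
6. []p, u
7. p, u
8. ~q, u
9. ~r, u
Accessibility: uRu
Branch closes: q and ~q both at u.
All branches of the negation close; one closing branch shown above.

Valid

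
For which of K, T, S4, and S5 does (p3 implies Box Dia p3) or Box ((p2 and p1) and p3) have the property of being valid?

S5-tableau for the negation not ((p3 implies Box Dia p3) or Box ((p2 and p1) and p3)):
1. not ((p3 implies Box Dia p3) or Box ((p2 and p1) and p3)), w0
2. not (p3 implies Box Dia p3), w0
3. not Box ((p2 and p1) and p3), w0
4. p3, w0
5. not Box Dia p3, w0
6. not ((p2 and p1) and p3), w1
7. not (p2 and p1), w1
8. not p1, w1
9. not Dia p3, w2
10. not p3, w0
Accessibility: w0Rw0, w0Rw1, w0Rw2, w1Rw0, w1Rw1, w1Rw2, w2Rw0, w2Rw1, w2Rw2
Branch closes: p3 and not p3 both at w0.
Every branch closes (one shown): valid in S5.
S4-tableau for the negation not ((p3 implies Box Dia p3) or Box ((p2 and p1) and p3)):
1. not ((p3 implies Box Dia p3) or Box ((p2 and p1) and p3)), w0
2. not (p3 implies Box Dia p3), w0
3. not Box ((p2 and p1) and p3), w0
4. p3, w0
5. not Box Dia p3, w0
6. not ((p2 and p1) and p3), w1
7. not p3, w1
8. not Dia p3, w2
9. not p3, w2
Accessibility: w0Rw0, w0Rw1, w0Rw2, w1Rw1, w2Rw2
Complete open branch: countermodel on an S4-frame, so not valid in S4, nor in K, T (the same frame is also a K-frame and a T-frame).

S5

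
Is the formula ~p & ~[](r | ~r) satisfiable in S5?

1. ~p & ~[](r | ~r), w0
2. ~p, w0   [&-rule on 1]
3. ~[](r | ~r), w0   [&-rule on 1]
4. ~(r | ~r), w1   [~[]-rule on 3: fresh world w1, w0Rw1]
5. ~r, w1   [~|-rule on 4]
6. r, w1   [~|-rule on 4]
Accessibility: w0Rw0, w0Rw1, w1Rw0, w1Rw1
Branch closes: r and ~r both at w1.
Every branch closes; the branch above is one of them.

Unsatisfiable (every branch closes)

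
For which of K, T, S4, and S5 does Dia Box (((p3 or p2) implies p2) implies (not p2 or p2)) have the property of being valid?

T, S4, S5

T-tableau for the negation not Dia Box (((p3 or p2) implies p2) implies (not p2 or p2)):
1. not Dia Box (((p3 or p2) implies p2) implies (not p2 or p2)), 0
2. not Box (((p3 or p2) implies p2) implies (not p2 or p2)), 0   [neg-Dia-rule on 1 via 0R0]
3. not (((p3 or p2) implies p2) implies (not p2 or p2)), 1   [neg-Box-rule on 2: fresh world 1, 0R1]
4. (p3 or p2) implies p2, 1   [neg-implies-rule on 3]
5. not (not p2 or p2), 1   [neg-implies-rule on 3]
6. p2, 1   [neg-or-rule on 5]
7. not p2, 1   [neg-or-rule on 5]
Accessibility: 0R0, 0R1, 1R1
Branch closes: p2 and not p2 both at 1.
Every branch closes (one shown): valid in T, hence also in S4, S5 (every theorem of T is a theorem of S4 and S5).
K-tableau for the negation not Dia Box (((p3 or p2) implies p2) implies (not p2 or p2)):
1. not Dia Box (((p3 or p2) implies p2) implies (not p2 or p2)), 0
Complete open branch: countermodel on a K-frame, so not valid in K.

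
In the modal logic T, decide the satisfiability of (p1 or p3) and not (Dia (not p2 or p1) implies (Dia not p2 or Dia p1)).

Unsatisfiable

1. (p1 or p3) and not (Dia (not p2 or p1) implies (Dia not p2 or Dia p1)), u
2. p1 or p3, u   [and-rule on 1]
3. not (Dia (not p2 or p1) implies (Dia not p2 or Dia p1)), u   [and-rule on 1]
4. Dia (not p2 or p1), u   [neg-implies-rule on 3]
5. not (Dia not p2 or Dia p1), u   [neg-implies-rule on 3]
6. not Dia not p2, u   [neg-or-rule on 5]
7. not Dia p1, u   [neg-or-rule on 5]
8. p2, u   [neg-Dia-rule on 6 via uRu]
9. not p1, u   [neg-Dia-rule on 7 via uRu]
10. p3, u   [or-rule on 2 (branches; this branch)]
11. not p2 or p1, v   [Dia-rule on 4: fresh world v, uRv]
12. p2, v   [neg-Dia-rule on 6 via uRv]
13. not p1, v   [neg-Dia-rule on 7 via uRv]
14. p1, v   [or-rule on 11 (branches; this branch)]
Accessibility: uRu, uRv, vRv
Branch closes: p1 and not p1 both at v.
All branches of the tableau close; one closing branch shown above.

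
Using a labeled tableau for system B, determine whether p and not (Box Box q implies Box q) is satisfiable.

Unsatisfiable (every branch closes)

1. p and not (Box Box q implies Box q), u
2. p, u
3. not (Box Box q implies Box q), u
4. Box Box q, u
5. not Box q, u
6. Box q, u
7. q, u
8. not q, v
9. Box q, v
10. q, v
Accessibility: uRu, uRv, vRu, vRv
Branch closes: q and not q both at v.
(One branch shown.) All branches close.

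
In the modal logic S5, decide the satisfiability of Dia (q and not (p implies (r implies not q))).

1. Dia (q and not (p implies (r implies not q))), 0
2. q and not (p implies (r implies not q)), 1
3. q, 1
4. not (p implies (r implies not q)), 1
5. p, 1
6. not (r implies not q), 1
7. r, 1
Accessibility: 0R0, 0R1, 1R0, 1R1

Satisfiable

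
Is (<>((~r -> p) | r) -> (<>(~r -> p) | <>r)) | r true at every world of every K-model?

Valid in K

Tableau for the negation ~((<>((~r -> p) | r) -> (<>(~r -> p) | <>r)) | r):
1. ~((<>((~r -> p) | r) -> (<>(~r -> p) | <>r)) | r), u
2. ~(<>((~r -> p) | r) -> (<>(~r -> p) | <>r)), u   [~|-rule on 1]
3. ~r, u   [~|-rule on 1]
4. <>((~r -> p) | r), u   [~->-rule on 2]
5. ~(<>(~r -> p) | <>r), u   [~->-rule on 2]
6. ~<>(~r -> p), u   [~|-rule on 5]
7. ~<>r, u   [~|-rule on 5]
8. (~r -> p) | r, v   [<>-rule on 4: fresh world v, uRv]
9. ~(~r -> p), v   [~<>-rule on 6 via uRv]
10. ~r, v   [~->-rule on 9]
11. ~p, v   [~->-rule on 9]
12. ~r -> p, v   [|-rule on 8 (branches; this branch)]
13. p, v   [->-rule on 12 (branches; this branch)]
Accessibility: uRv
Branch closes: p and ~p both at v.
Every branch of the negation's tableau closes; the branch above is one of them.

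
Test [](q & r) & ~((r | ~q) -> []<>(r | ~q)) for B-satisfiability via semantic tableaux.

Unsatisfiable (every branch closes)

1. [](q & r) & ~((r | ~q) -> []<>(r | ~q)), 0
2. [](q & r), 0   [&-rule on 1]
3. ~((r | ~q) -> []<>(r | ~q)), 0   [&-rule on 1]
4. r | ~q, 0   [~->-rule on 3]
5. ~[]<>(r | ~q), 0   [~->-rule on 3]
6. q & r, 0   [[]-rule on 2 via 0R0]
7. q, 0   [&-rule on 6]
8. r, 0   [&-rule on 6]
9. ~<>(r | ~q), 1   [~[]-rule on 5: fresh world 1, 0R1]
10. q & r, 1   [[]-rule on 2 via 0R1]
11. q, 1   [&-rule on 10]
12. r, 1   [&-rule on 10]
13. ~(r | ~q), 0   [~<>-rule on 9 via 1R0]
14. ~r, 0   [~|-rule on 13]
Accessibility: 0R0, 0R1, 1R0, 1R1
Branch closes: r and ~r both at 0.
(One branch shown.) All branches close.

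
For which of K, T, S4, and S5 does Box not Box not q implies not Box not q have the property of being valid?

T, S4, S5

T-tableau for the negation not (Box not Box not q implies not Box not q):
1. not (Box not Box not q implies not Box not q), 0
2. Box not Box not q, 0
3. Box not q, 0
4. not Box not q, 0
5. not q, 0
6. q, 1
7. not Box not q, 1
8. not q, 1
Accessibility: 0R0, 0R1, 1R1
Branch closes: q and not q both at 1.
Every branch closes (one shown): valid in T, hence also in S4, S5 (every theorem of T is a theorem of S4 and S5).
K-tableau for the negation not (Box not Box not q implies not Box not q):
1. not (Box not Box not q implies not Box not q), 0
2. Box not Box not q, 0
3. Box not q, 0
Complete open branch: countermodel on a K-frame, so not valid in K.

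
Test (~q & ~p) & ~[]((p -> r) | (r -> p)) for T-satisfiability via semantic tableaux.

1. (~q & ~p) & ~[]((p -> r) | (r -> p)), w0
2. ~q & ~p, w0
3. ~[]((p -> r) | (r -> p)), w0
4. ~q, w0
5. ~p, w0
6. ~((p -> r) | (r -> p)), w1
7. ~(p -> r), w1
8. ~(r -> p), w1
9. p, w1
10. ~r, w1
11. r, w1
12. ~p, w1
Accessibility: w0Rw0, w0Rw1, w1Rw1
Branch closes: r and ~r both at w1.
Every branch closes; the branch above is one of them.

Unsatisfiable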